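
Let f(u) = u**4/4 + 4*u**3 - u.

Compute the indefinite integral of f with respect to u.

Integrate term by term and add the pieces.
Check: d/du[u**5/20 + u**4 - u**2/2] = u**4/4 + 4*u**3 - u = f(u).

F(u) = u**5/20 + u**4 - u**2/2 + C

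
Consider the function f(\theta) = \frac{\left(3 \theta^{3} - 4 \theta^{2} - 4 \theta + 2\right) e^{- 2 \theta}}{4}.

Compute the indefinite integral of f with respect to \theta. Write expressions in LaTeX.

F(\theta) = \frac{\left(- 12 \theta^{3} - 2 \theta^{2} + 14 \theta - 1\right) e^{- 2 \theta}}{32} + C

f has the shape u'v + uv' for u = - \frac{3 \theta^{3}}{8} - \frac{\theta^{2}}{16} + \frac{7 \theta}{16} - \frac{1}{32} and v = e^{- 2 \theta} — it is the derivative of the product u*v.
Check: d/d\theta[\frac{\left(- 12 \theta^{3} - 2 \theta^{2} + 14 \theta - 1\right) e^{- 2 \theta}}{32}] = \frac{\left(3 \theta^{3} - 4 \theta^{2} - 4 \theta + 2\right) e^{- 2 \theta}}{4} = f(\theta).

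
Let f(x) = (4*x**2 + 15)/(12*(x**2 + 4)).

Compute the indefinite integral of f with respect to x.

Check any antiderivative F(x) by computing F'(x) and comparing it with f(x).
Check: d/dx[x/3 - atan(x/2)/24] = (4*x**2 + 15)/(12*x**2 + 48), which equals f(x).

F(x) = x/3 - atan(x/2)/24 + C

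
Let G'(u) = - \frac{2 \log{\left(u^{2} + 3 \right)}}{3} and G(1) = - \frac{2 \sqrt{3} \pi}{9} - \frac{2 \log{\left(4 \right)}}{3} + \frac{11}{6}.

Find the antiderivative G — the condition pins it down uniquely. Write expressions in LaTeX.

Whatever form G(u) takes, its d/du must return the stated G'(u).
A general antiderivative is - \frac{2 u \log{\left(u^{2} + 3 \right)}}{3} + \frac{4 u}{3} - \frac{4 \sqrt{3} \operatorname{atan}{\left(\frac{\sqrt{3} u}{3} \right)}}{3} + C.
The condition gives C = - \frac{2 \sqrt{3} \pi}{9} - \frac{2 \log{\left(4 \right)}}{3} + \frac{11}{6} - (- \frac{2 \sqrt{3} \pi}{9} - \frac{2 \log{\left(4 \right)}}{3} + \frac{4}{3}) = \frac{1}{2}.
So G(u) = - \frac{2 u \log{\left(u^{2} + 3 \right)}}{3} + \frac{4 u}{3} - \frac{4 \sqrt{3} \operatorname{atan}{\left(\frac{\sqrt{3} u}{3} \right)}}{3} + \frac{1}{2}.
Check: d/du[- \frac{2 u \log{\left(u^{2} + 3 \right)}}{3} + \frac{4 u}{3} - \frac{4 \sqrt{3} \operatorname{atan}{\left(\frac{\sqrt{3} u}{3} \right)}}{3} + \frac{1}{2}] = - \frac{2 \log{\left(u^{2} + 3 \right)}}{3} = G'(u).

G(u) = - \frac{2 u \log{\left(u^{2} + 3 \right)}}{3} + \frac{4 u}{3} - \frac{4 \sqrt{3} \operatorname{atan}{\left(\frac{\sqrt{3} u}{3} \right)}}{3} + \frac{1}{2}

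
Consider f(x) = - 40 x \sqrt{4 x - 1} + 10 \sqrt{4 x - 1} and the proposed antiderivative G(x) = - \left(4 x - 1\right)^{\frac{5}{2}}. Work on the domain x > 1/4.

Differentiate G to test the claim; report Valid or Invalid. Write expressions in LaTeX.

d/dx[G] = - 40 x \sqrt{4 x - 1} + 10 \sqrt{4 x - 1}
This equals f(x) exactly, so the claim holds.

Valid - the claim checks out under differentiation.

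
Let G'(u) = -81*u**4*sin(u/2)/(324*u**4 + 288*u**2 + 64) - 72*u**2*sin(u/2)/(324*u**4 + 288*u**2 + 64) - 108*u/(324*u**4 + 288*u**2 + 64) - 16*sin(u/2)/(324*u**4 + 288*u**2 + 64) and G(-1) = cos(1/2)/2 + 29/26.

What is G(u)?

Integrate term by term and add the pieces.
A general antiderivative is cos(u/2)/2 + 1/(2*(3*u**2 + 4/3)) + C.
The condition gives C = cos(1/2)/2 + 29/26 - (3/26 + cos(1/2)/2) = 1.
So G(u) = (18*u**2 + (9*u**2 + 4)*cos(u/2) + 11)/(2*(9*u**2 + 4)).
Check: d/du[(18*u**2 + (9*u**2 + 4)*cos(u/2) + 11)/(2*(9*u**2 + 4))] = (-81*u**4*sin(u/2) - 72*u**2*sin(u/2) - 108*u - 16*sin(u/2))/(324*u**4 + 288*u**2 + 64), which equals G'(u).

G(u) = (18*u**2 + (9*u**2 + 4)*cos(u/2) + 11)/(2*(9*u**2 + 4))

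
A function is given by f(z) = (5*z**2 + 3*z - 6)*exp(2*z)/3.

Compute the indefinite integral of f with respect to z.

F(z) = (5*z**2 - 2*z - 5)*exp(2*z)/6 + C

f has the shape u'v + uv' for u = 5*z**2/6 - z/3 - 5/6 and v = exp(2*z) — it is the derivative of the product u*v.
Check: d/dz[(5*z**2 - 2*z - 5)*exp(2*z)/6] = 5*z**2*exp(2*z)/3 + z*exp(2*z) - 2*exp(2*z), which equals f(z).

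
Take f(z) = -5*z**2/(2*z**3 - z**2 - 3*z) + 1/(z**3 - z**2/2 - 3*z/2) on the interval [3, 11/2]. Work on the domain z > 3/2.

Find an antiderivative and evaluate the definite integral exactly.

Antiderivative: F(z) = -2*log(z)/3 - 37*log(z - 3/2)/30 - 3*log(z + 1)/5; value = -2*log(11/2)/3 - 3*log(13/2)/5 - 19*log(4)/30 + 37*log(3/2)/30 + 2*log(3)/3

The denominator factors as z*(z + 1)*(2*z - 3); partial fractions split f into directly integrable pieces: -37/(15*(2*z - 3)) - 3/(5*(z + 1)) - 2/(3*z).
F(z) = -2*log(z)/3 - 37*log(z - 3/2)/30 - 3*log(z + 1)/5 is an antiderivative of f.
Check: d/dz[-2*log(z)/3 - 37*log(z - 3/2)/30 - 3*log(z + 1)/5] = (2 - 5*z**2)/(2*z**3 - z**2 - 3*z), which equals f(z).
F(11/2) = -37*log(4)/30 - 2*log(11/2)/3 - 3*log(13/2)/5; F(3) = -3*log(4)/5 - 2*log(3)/3 - 37*log(3/2)/30.
Integral = F(11/2) - F(3) = -2*log(11/2)/3 - 3*log(13/2)/5 - 19*log(4)/30 + 37*log(3/2)/30 + 2*log(3)/3.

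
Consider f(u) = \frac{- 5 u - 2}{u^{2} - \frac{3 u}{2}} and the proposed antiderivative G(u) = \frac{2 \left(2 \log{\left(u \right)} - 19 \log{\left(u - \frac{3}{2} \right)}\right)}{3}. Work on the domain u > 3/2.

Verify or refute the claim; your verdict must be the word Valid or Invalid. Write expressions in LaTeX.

d/du[G] = \frac{- 68 u - 12}{6 u^{2} - 9 u}
d/du[G] - f(u) = - \frac{38}{6 u - 9} != 0.

Invalid: d/du[G] - f = - \frac{38}{6 u - 9}, which is not 0.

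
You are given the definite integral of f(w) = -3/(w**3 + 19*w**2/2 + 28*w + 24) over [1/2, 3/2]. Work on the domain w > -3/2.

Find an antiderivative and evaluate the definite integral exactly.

Antiderivative: F(w) = -12*log(w + 3/2)/25 + 12*log(w + 4)/25 - 6/(5*w + 20); value = -12*log(9/2)/25 - 12*log(3)/25 + 8/165 + 12*log(2)/25 + 12*log(11/2)/25

The denominator factors as (w + 4)**2*(2*w + 3); partial fractions split f into directly integrable pieces: -24/(25*(2*w + 3)) + 12/(25*(w + 4)) + 6/(5*(w + 4)**2).
F(w) = -12*log(w + 3/2)/25 + 12*log(w + 4)/25 - 6/(5*w + 20) is an antiderivative of f.
Check: d/dw[-12*log(w + 3/2)/25 + 12*log(w + 4)/25 - 6/(5*w + 20)] = -6/(2*w**3 + 19*w**2 + 56*w + 48), which equals f(w).
F(3/2) = -12*log(3)/25 - 12/55 + 12*log(11/2)/25; F(1/2) = -12*log(2)/25 - 4/15 + 12*log(9/2)/25.
Integral = F(3/2) - F(1/2) = -12*log(9/2)/25 - 12*log(3)/25 + 8/165 + 12*log(2)/25 + 12*log(11/2)/25.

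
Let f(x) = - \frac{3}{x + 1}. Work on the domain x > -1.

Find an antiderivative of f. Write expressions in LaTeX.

A first test for any F(x): its x-derivative must equal f(x) identically.
Check: d/dx[- 3 \log{\left(x + 1 \right)}] = - \frac{3}{x + 1} = f(x).

An antiderivative is F(x) = - 3 \log{\left(x + 1 \right)}.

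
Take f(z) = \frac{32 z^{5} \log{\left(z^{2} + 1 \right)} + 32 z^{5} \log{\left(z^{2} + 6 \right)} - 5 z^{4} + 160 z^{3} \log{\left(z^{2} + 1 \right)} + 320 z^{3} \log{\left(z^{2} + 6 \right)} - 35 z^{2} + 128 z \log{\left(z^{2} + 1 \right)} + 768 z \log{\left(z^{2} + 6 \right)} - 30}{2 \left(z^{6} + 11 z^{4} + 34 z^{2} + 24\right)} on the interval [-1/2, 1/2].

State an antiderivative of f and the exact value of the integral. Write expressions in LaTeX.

Antiderivative: F(z) = \frac{32 \log{\left(z^{2} + 1 \right)} \log{\left(z^{2} + 6 \right)} - 5 \operatorname{atan}{\left(\frac{z}{2} \right)}}{4}; value = - \frac{5 \operatorname{atan}{\left(\frac{1}{4} \right)}}{2}

Differentiate the proposed F(z) back; it has to land on f(z) exactly.
F(z) = \frac{32 \log{\left(z^{2} + 1 \right)} \log{\left(z^{2} + 6 \right)} - 5 \operatorname{atan}{\left(\frac{z}{2} \right)}}{4} is an antiderivative of f.
Check: d/dz[\frac{32 \log{\left(z^{2} + 1 \right)} \log{\left(z^{2} + 6 \right)} - 5 \operatorname{atan}{\left(\frac{z}{2} \right)}}{4}] = \frac{32 z^{5} \log{\left(z^{2} + 1 \right)} + 32 z^{5} \log{\left(z^{2} + 6 \right)} - 5 z^{4} + 160 z^{3} \log{\left(z^{2} + 1 \right)} + 320 z^{3} \log{\left(z^{2} + 6 \right)} - 35 z^{2} + 128 z \log{\left(z^{2} + 1 \right)} + 768 z \log{\left(z^{2} + 6 \right)} - 30}{2 z^{6} + 22 z^{4} + 68 z^{2} + 48}, which equals f(z).
F(1/2) = - \frac{5 \operatorname{atan}{\left(\frac{1}{4} \right)}}{4} + 8 \log{\left(\frac{5}{4} \right)} \log{\left(\frac{25}{4} \right)}; F(-1/2) = \frac{5 \operatorname{atan}{\left(\frac{1}{4} \right)}}{4} + 8 \log{\left(\frac{5}{4} \right)} \log{\left(\frac{25}{4} \right)}.
Integral = F(1/2) - F(-1/2) = - \frac{5 \operatorname{atan}{\left(\frac{1}{4} \right)}}{2}.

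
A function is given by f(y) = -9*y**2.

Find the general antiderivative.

F(y) = 3*(1 - 4*y**3)/4 + C

Since d/dy undoes antidifferentiation here, F'(y) = f(y) is required of F(y).
Check: d/dy[3*(1 - 4*y**3)/4] = -9*y**2 = f(y).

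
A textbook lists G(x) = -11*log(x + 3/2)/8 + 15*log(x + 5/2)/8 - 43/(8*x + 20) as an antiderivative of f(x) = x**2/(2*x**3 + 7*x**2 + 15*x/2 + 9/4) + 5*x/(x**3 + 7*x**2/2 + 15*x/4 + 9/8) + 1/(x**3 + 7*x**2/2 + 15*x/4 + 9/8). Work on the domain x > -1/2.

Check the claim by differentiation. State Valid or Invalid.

Invalid: d/dx[G] - f = (-16*x**3 - 328*x**2 - 600*x - 44)/(32*x**5 + 272*x**4 + 880*x**3 + 1336*x**2 + 930*x + 225), which is not 0.

d/dx[G] = (4*x**2 + 48*x + 52)/(8*x**3 + 52*x**2 + 110*x + 75)
d/dx[G] - f(x) = (-16*x**3 - 328*x**2 - 600*x - 44)/(32*x**5 + 272*x**4 + 880*x**3 + 1336*x**2 + 930*x + 225) != 0.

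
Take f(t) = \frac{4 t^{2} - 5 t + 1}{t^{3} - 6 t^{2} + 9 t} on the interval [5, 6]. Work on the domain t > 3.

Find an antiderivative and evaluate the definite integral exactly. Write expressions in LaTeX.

The denominator factors as t \left(t - 3\right)^{2}; partial fractions split f into directly integrable pieces: \frac{35}{9 \left(t - 3\right)} + \frac{22}{3 \left(t - 3\right)^{2}} + \frac{1}{9 t}.
F(t) = \frac{t \log{\left(t \right)} + 35 t \log{\left(t - 3 \right)} - 3 \log{\left(t \right)} - 105 \log{\left(t - 3 \right)} - 66}{9 t - 27} is an antiderivative of f.
Check: d/dt[\frac{t \log{\left(t \right)} + 35 t \log{\left(t - 3 \right)} - 3 \log{\left(t \right)} - 105 \log{\left(t - 3 \right)} - 66}{9 t - 27}] = \frac{4 t^{2} - 5 t + 1}{t^{3} - 6 t^{2} + 9 t} = f(t).
F(6) = - \frac{22}{9} + \frac{\log{\left(6 \right)}}{9} + \frac{35 \log{\left(3 \right)}}{9}; F(5) = - \frac{11}{3} + \frac{\log{\left(5 \right)}}{9} + \frac{35 \log{\left(2 \right)}}{9}.
Integral = F(6) - F(5) = - \frac{35 \log{\left(2 \right)}}{9} - \frac{\log{\left(5 \right)}}{9} + \frac{\log{\left(6 \right)}}{9} + \frac{11}{9} + \frac{35 \log{\left(3 \right)}}{9}.

Antiderivative: F(t) = \frac{t \log{\left(t \right)} + 35 t \log{\left(t - 3 \right)} - 3 \log{\left(t \right)} - 105 \log{\left(t - 3 \right)} - 66}{9 t - 27}; value = - \frac{35 \log{\left(2 \right)}}{9} - \frac{\log{\left(5 \right)}}{9} + \frac{\log{\left(6 \right)}}{9} + \frac{11}{9} + \frac{35 \log{\left(3 \right)}}{9}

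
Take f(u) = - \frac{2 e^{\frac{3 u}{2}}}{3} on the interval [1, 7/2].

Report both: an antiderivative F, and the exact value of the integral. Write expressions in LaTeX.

Antiderivative: F(u) = - \frac{4 e^{\frac{3 u}{2}}}{9}; value = - \frac{4 e^{\frac{21}{4}}}{9} + \frac{4 e^{\frac{3}{2}}}{9}

Whatever form F(u) takes, F'(u) = f(u) is non-negotiable.
F(u) = - \frac{4 e^{\frac{3 u}{2}}}{9} is an antiderivative of f.
Check: d/du[- \frac{4 e^{\frac{3 u}{2}}}{9}] = - \frac{2 e^{\frac{3 u}{2}}}{3} = f(u).
F(7/2) = - \frac{4 e^{\frac{21}{4}}}{9}; F(1) = - \frac{4 e^{\frac{3}{2}}}{9}.
Integral = F(7/2) - F(1) = - \frac{4 e^{\frac{21}{4}}}{9} + \frac{4 e^{\frac{3}{2}}}{9}.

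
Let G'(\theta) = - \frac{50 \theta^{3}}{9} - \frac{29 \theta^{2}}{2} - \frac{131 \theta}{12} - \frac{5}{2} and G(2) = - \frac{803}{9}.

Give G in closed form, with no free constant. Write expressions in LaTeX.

Integrate term by term and add the pieces.
A general antiderivative is - \frac{2 \theta^{3}}{3} - \frac{2 \theta^{2}}{3} - \frac{\left(\frac{5 \theta^{2}}{3} + \frac{5 \theta}{2} + 1\right)^{2}}{2} + C.
The condition gives C = - \frac{803}{9} - (- \frac{794}{9}) = -1.
So G(\theta) = - \frac{25 \theta^{4}}{18} - \frac{29 \theta^{3}}{6} - \frac{131 \theta^{2}}{24} - \frac{5 \theta}{2} - \frac{3}{2}.
Check: d/d\theta[- \frac{25 \theta^{4}}{18} - \frac{29 \theta^{3}}{6} - \frac{131 \theta^{2}}{24} - \frac{5 \theta}{2} - \frac{3}{2}] = - \frac{50 \theta^{3}}{9} - \frac{29 \theta^{2}}{2} - \frac{131 \theta}{12} - \frac{5}{2} = G'(\theta).

G(\theta) = - \frac{25 \theta^{4}}{18} - \frac{29 \theta^{3}}{6} - \frac{131 \theta^{2}}{24} - \frac{5 \theta}{2} - \frac{3}{2}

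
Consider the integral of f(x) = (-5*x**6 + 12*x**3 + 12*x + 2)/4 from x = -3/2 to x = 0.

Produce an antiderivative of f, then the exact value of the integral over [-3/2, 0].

Differentiate the proposed F(x) back; it has to land on f(x) exactly.
F(x) = -5*x**7/28 + 3*x**4/4 + 3*x**2/2 + x/2 is an antiderivative of f.
Check: d/dx[-5*x**7/28 + 3*x**4/4 + 3*x**2/2 + x/2] = -5*x**6/4 + 3*x**3 + 3*x + 1/2, which equals f(x).
F(0) = 0; F(-3/2) = 33951/3584.
Integral = F(0) - F(-3/2) = -33951/3584.

Antiderivative: F(x) = -5*x**7/28 + 3*x**4/4 + 3*x**2/2 + x/2; value = -33951/3584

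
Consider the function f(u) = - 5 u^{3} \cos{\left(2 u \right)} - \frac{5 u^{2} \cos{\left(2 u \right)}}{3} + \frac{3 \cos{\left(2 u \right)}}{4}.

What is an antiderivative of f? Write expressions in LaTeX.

Integrate term by term and add the pieces.
Check: d/du[- \frac{5 u^{3} \sin{\left(2 u \right)}}{2} - \frac{5 u^{2} \sin{\left(2 u \right)}}{6} - \frac{15 u^{2} \cos{\left(2 u \right)}}{4} + \frac{15 u \sin{\left(2 u \right)}}{4} - \frac{5 u \cos{\left(2 u \right)}}{6} + \frac{19 \sin{\left(2 u \right)}}{24} + \frac{15 \cos{\left(2 u \right)}}{8}] = - 5 u^{3} \cos{\left(2 u \right)} - \frac{5 u^{2} \cos{\left(2 u \right)}}{3} + \frac{3 \cos{\left(2 u \right)}}{4} = f(u).

An antiderivative is F(u) = - \frac{5 u^{3} \sin{\left(2 u \right)}}{2} - \frac{5 u^{2} \sin{\left(2 u \right)}}{6} - \frac{15 u^{2} \cos{\left(2 u \right)}}{4} + \frac{15 u \sin{\left(2 u \right)}}{4} - \frac{5 u \cos{\left(2 u \right)}}{6} + \frac{19 \sin{\left(2 u \right)}}{24} + \frac{15 \cos{\left(2 u \right)}}{8}.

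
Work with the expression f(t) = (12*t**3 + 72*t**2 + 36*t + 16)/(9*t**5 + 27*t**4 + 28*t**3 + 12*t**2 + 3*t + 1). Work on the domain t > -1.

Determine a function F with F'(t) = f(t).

Differentiate the proposed F(t) back; it has to land on f(t) exactly.
Check: d/dt[2*(2*t**2*atan(3*t) + 4*t*atan(3*t) + 2*atan(3*t) - 1)/(t + 1)**2] = (12*t**3 + 72*t**2 + 36*t + 16)/(9*t**5 + 27*t**4 + 28*t**3 + 12*t**2 + 3*t + 1) = f(t).

An antiderivative is F(t) = 2*(2*t**2*atan(3*t) + 4*t*atan(3*t) + 2*atan(3*t) - 1)/(t + 1)**2.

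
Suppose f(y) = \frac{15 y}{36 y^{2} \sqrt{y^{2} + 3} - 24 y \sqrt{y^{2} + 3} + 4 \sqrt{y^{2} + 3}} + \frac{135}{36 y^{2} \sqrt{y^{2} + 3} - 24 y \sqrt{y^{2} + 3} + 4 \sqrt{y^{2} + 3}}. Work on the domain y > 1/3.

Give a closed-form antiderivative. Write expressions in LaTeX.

f has the shape u'v + uv' for u = - \frac{15}{4 \left(3 y - 1\right)} and v = \sqrt{y^{2} + 3} — it is the derivative of the product u*v.
Check: d/dy[- \frac{15 \sqrt{y^{2} + 3}}{4 \left(3 y - 1\right)}] = \frac{15 y + 135}{36 y^{2} \sqrt{y^{2} + 3} - 24 y \sqrt{y^{2} + 3} + 4 \sqrt{y^{2} + 3}}, which equals f(y).

An antiderivative is F(y) = - \frac{15 \sqrt{y^{2} + 3}}{4 \left(3 y - 1\right)}.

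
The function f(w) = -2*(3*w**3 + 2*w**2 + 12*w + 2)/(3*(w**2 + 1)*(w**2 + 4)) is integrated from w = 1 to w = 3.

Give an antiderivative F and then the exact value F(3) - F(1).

Any candidate F(w) must reproduce f(w) exactly when differentiated.
F(w) = -log(2*w**2 + 2) - 2*atan(w/2)/3 is an antiderivative of f.
Check: d/dw[-log(2*w**2 + 2) - 2*atan(w/2)/3] = (-6*w**3 - 4*w**2 - 24*w - 4)/(3*w**4 + 15*w**2 + 12), which equals f(w).
F(3) = -log(20) - 2*atan(3/2)/3; F(1) = -log(4) - 2*atan(1/2)/3.
Integral = F(3) - F(1) = -log(20) - 2*atan(3/2)/3 + 2*atan(1/2)/3 + log(4).

Antiderivative: F(w) = -log(2*w**2 + 2) - 2*atan(w/2)/3; value = -log(20) - 2*atan(3/2)/3 + 2*atan(1/2)/3 + log(4)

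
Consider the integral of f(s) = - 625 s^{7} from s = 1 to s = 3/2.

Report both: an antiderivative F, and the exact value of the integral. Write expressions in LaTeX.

A candidate is checked by its d/ds: the result must match f(s).
F(s) = - \frac{625 s^{8}}{8} is an antiderivative of f.
Check: d/ds[- \frac{625 s^{8}}{8}] = - 625 s^{7} = f(s).
F(3/2) = - \frac{4100625}{2048}; F(1) = - \frac{625}{8}.
Integral = F(3/2) - F(1) = - \frac{3940625}{2048}.

Antiderivative: F(s) = - \frac{625 s^{8}}{8}; value = - \frac{3940625}{2048}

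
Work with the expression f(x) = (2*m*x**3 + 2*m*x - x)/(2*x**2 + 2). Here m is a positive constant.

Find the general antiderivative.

An antiderivative F(x) passes only if d/dx[F] lands on f(x) exactly.
Check: d/dx[m*x**2/2 - log(x**2 + 1)/4] = (2*m*x**3 + 2*m*x - x)/(2*x**2 + 2) = f(x).

F(x) = m*x**2/2 - log(x**2 + 1)/4 + C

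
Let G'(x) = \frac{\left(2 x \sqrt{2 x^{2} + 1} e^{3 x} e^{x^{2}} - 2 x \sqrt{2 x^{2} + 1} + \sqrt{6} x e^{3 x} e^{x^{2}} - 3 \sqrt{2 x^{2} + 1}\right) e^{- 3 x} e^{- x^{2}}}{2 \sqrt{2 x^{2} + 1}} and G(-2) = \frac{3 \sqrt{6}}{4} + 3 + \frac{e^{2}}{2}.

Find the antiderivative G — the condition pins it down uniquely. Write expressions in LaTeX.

G(x) = \frac{2 x^{2} + \sqrt{6} \sqrt{2 x^{2} + 1} + 2 e^{- x^{2} - 3 x} + 4}{4}

A candidate passes only if d/dx[G] lands on the given G'(x) exactly.
A general antiderivative is \frac{x^{2}}{2} + \frac{\sqrt{3 x^{2} + \frac{3}{2}}}{2} + \frac{e^{- x^{2} - 3 x}}{2} + C.
The condition gives C = \frac{3 \sqrt{6}}{4} + 3 + \frac{e^{2}}{2} - (\frac{3 \sqrt{6}}{4} + 2 + \frac{e^{2}}{2}) = 1.
So G(x) = \frac{2 x^{2} + \sqrt{6} \sqrt{2 x^{2} + 1} + 2 e^{- x^{2} - 3 x} + 4}{4}.
Check: d/dx[\frac{2 x^{2} + \sqrt{6} \sqrt{2 x^{2} + 1} + 2 e^{- x^{2} - 3 x} + 4}{4}] = \frac{\left(2 x \sqrt{2 x^{2} + 1} e^{3 x} e^{x^{2}} - 2 x \sqrt{2 x^{2} + 1} + \sqrt{6} x e^{3 x} e^{x^{2}} - 3 \sqrt{2 x^{2} + 1}\right) e^{- 3 x} e^{- x^{2}}}{2 \sqrt{2 x^{2} + 1}} = G'(x).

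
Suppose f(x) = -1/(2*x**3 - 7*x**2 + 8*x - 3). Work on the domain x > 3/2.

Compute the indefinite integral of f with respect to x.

F(x) = (-2*(x - 1)*log(x - 3/2) + 2*(x - 1)*log(x - 1) - 1)/(x - 1) + C

Factor the denominator ((x - 1)**2*(2*x - 3)) and decompose: f = -4/(2*x - 3) + 2/(x - 1) + (x - 1)**(-2); each piece integrates to a log, atan, or power term.
Check: d/dx[(-2*(x - 1)*log(x - 3/2) + 2*(x - 1)*log(x - 1) - 1)/(x - 1)] = -1/(2*x**3 - 7*x**2 + 8*x - 3) = f(x).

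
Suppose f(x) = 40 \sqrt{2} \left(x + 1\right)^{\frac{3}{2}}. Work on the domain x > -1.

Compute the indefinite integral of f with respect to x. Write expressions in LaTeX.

Check any antiderivative F(x) by computing F'(x) and comparing it with f(x).
Check: d/dx[16 \sqrt{2} x^{2} \sqrt{x + 1} + 32 \sqrt{2} x \sqrt{x + 1} + 16 \sqrt{2} \sqrt{x + 1}] = \frac{40 \sqrt{2} x^{2} + 80 \sqrt{2} x + 40 \sqrt{2}}{\sqrt{x + 1}}, which equals f(x).

F(x) = 16 \sqrt{2} x^{2} \sqrt{x + 1} + 32 \sqrt{2} x \sqrt{x + 1} + 16 \sqrt{2} \sqrt{x + 1} + C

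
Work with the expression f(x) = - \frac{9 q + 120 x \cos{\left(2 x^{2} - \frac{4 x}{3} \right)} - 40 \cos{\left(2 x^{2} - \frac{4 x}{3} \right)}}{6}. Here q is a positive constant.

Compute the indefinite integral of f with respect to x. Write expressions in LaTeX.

F(x) = \frac{- 3 q x - 10 \sin{\left(2 x^{2} - \frac{4 x}{3} \right)}}{2} + C

An antiderivative F(x) passes only if d/dx[F] lands on f(x) exactly.
Check: d/dx[\frac{- 3 q x - 10 \sin{\left(2 x^{2} - \frac{4 x}{3} \right)}}{2}] = - \frac{3 q}{2} - 20 x \cos{\left(2 x^{2} - \frac{4 x}{3} \right)} + \frac{20 \cos{\left(2 x^{2} - \frac{4 x}{3} \right)}}{3}, which equals f(x).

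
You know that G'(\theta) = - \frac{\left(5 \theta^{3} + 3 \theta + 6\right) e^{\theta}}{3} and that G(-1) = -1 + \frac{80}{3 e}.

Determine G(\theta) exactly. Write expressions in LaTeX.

G'(\theta) has the shape u'v + uv' for u = - \frac{5 \theta^{3}}{3} + 5 \theta^{2} - 11 \theta + 9 and v = e^{\theta} — it is the derivative of the product u*v.
A general antiderivative is \frac{\left(- 5 \theta^{3} + 15 \theta^{2} - 33 \theta + 27\right) e^{\theta}}{3} + C.
The condition gives C = -1 + \frac{80}{3 e} - (\frac{80}{3 e}) = -1.
So G(\theta) = \frac{\left(- 5 \theta^{3} + 15 \theta^{2} - 33 \theta + 27\right) e^{\theta}}{3} - 1.
Check: d/d\theta[\frac{\left(- 5 \theta^{3} + 15 \theta^{2} - 33 \theta + 27\right) e^{\theta}}{3} - 1] = - \frac{5 \theta^{3} e^{\theta}}{3} - \theta e^{\theta} - 2 e^{\theta}, which equals G'(\theta).

G(\theta) = \frac{\left(- 5 \theta^{3} + 15 \theta^{2} - 33 \theta + 27\right) e^{\theta}}{3} - 1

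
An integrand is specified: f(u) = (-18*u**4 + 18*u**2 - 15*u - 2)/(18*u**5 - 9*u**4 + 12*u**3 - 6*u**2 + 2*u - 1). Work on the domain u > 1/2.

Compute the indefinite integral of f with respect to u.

For F(u) to be correct the identity F'(u) - f(u) = 0 must hold.
Check: d/du[(-6*u**2*log(2*u - 1) - 2*log(2*u - 1) - 5)/(6*u**2 + 2)] = (-18*u**4 + 18*u**2 - 15*u - 2)/(18*u**5 - 9*u**4 + 12*u**3 - 6*u**2 + 2*u - 1) = f(u).

F(u) = (-6*u**2*log(2*u - 1) - 2*log(2*u - 1) - 5)/(6*u**2 + 2) + C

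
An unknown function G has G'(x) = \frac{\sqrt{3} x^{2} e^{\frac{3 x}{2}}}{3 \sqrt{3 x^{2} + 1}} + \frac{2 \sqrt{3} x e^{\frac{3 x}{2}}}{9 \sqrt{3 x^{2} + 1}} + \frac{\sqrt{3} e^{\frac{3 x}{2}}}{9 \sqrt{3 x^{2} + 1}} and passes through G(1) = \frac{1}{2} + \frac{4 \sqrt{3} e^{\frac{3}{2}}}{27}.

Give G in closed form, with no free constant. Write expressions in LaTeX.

G(x) = \frac{\sqrt{3} \left(4 \sqrt{3 x^{2} + 1} e^{\frac{3 x}{2}} + 9 \sqrt{3}\right)}{54}

Recognize the product-rule pattern: G'(x) = u'v + uv' with u = \frac{\sqrt{4 x^{2} + \frac{4}{3}}}{9}, v = e^{\frac{3 x}{2}}, so integration by parts undoes it.
A general antiderivative is \frac{\sqrt{4 x^{2} + \frac{4}{3}} e^{\frac{3 x}{2}}}{9} + C.
The condition gives C = \frac{1}{2} + \frac{4 \sqrt{3} e^{\frac{3}{2}}}{27} - (\frac{4 \sqrt{3} e^{\frac{3}{2}}}{27}) = \frac{1}{2}.
So G(x) = \frac{\sqrt{3} \left(4 \sqrt{3 x^{2} + 1} e^{\frac{3 x}{2}} + 9 \sqrt{3}\right)}{54}.
Check: d/dx[\frac{\sqrt{3} \left(4 \sqrt{3 x^{2} + 1} e^{\frac{3 x}{2}} + 9 \sqrt{3}\right)}{54}] = \frac{3 \sqrt{3} x^{2} e^{\frac{3 x}{2}} + 2 \sqrt{3} x e^{\frac{3 x}{2}} + \sqrt{3} e^{\frac{3 x}{2}}}{9 \sqrt{3 x^{2} + 1}}, which equals G'(x).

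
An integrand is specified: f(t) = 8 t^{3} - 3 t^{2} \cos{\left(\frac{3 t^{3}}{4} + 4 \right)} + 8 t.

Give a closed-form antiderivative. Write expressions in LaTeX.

Integrate term by term and add the pieces.
Check: d/dt[2 t^{4} + 4 t^{2} - \frac{4 \sin{\left(\frac{3 t^{3}}{4} + 4 \right)}}{3}] = 8 t^{3} - 3 t^{2} \cos{\left(\frac{3 t^{3}}{4} + 4 \right)} + 8 t = f(t).

An antiderivative is F(t) = 2 t^{4} + 4 t^{2} - \frac{4 \sin{\left(\frac{3 t^{3}}{4} + 4 \right)}}{3}.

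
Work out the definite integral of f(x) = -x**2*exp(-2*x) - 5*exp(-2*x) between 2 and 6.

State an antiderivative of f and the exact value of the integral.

Antiderivative: F(x) = (2*x**2 + 2*x + 11)*exp(-2*x)/4; value = -23*exp(-4)/4 + 95*exp(-12)/4

f has the shape u'v + uv' for u = x**2/2 + x/2 + 11/4 and v = exp(-2*x) — it is the derivative of the product u*v.
F(x) = (2*x**2 + 2*x + 11)*exp(-2*x)/4 is an antiderivative of f.
Check: d/dx[(2*x**2 + 2*x + 11)*exp(-2*x)/4] = (-x**2 - 5)*exp(-2*x), which equals f(x).
F(6) = 95*exp(-12)/4; F(2) = 23*exp(-4)/4.
Integral = F(6) - F(2) = -23*exp(-4)/4 + 95*exp(-12)/4.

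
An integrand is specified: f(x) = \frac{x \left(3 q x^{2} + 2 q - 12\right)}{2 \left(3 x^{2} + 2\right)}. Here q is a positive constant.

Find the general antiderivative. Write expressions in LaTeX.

A first test for any F(x): its x-derivative must equal f(x) identically.
Check: d/dx[\frac{q x^{2}}{4} - \log{\left(2 x^{2} + \frac{4}{3} \right)}] = \frac{3 q x^{3} + 2 q x - 12 x}{6 x^{2} + 4}, which equals f(x).

F(x) = \frac{q x^{2}}{4} - \log{\left(2 x^{2} + \frac{4}{3} \right)} + C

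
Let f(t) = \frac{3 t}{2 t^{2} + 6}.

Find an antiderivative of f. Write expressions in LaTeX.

f matches the chain-rule pattern g'(h)*h' with inner function h(t) = t^{2} + 3; substituting u = h(t) collapses the integral.
Check: d/dt[\frac{3 \log{\left(t^{2} + 3 \right)}}{4}] = \frac{3 t}{2 t^{2} + 6} = f(t).

An antiderivative is F(t) = \frac{3 \log{\left(t^{2} + 3 \right)}}{4}.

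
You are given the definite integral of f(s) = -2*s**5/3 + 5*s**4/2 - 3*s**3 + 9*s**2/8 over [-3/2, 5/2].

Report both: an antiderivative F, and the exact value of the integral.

Antiderivative: F(s) = -s**6/9 + s**5/2 - 3*s**4/4 + 3*s**3/8; value = 151/18

f matches the chain-rule pattern g'(h)*h' with inner function h(s) = -s**2/3 + s/2; substituting u = h(s) collapses the integral.
F(s) = -s**6/9 + s**5/2 - 3*s**4/4 + 3*s**3/8 is an antiderivative of f.
Check: d/ds[-s**6/9 + s**5/2 - 3*s**4/4 + 3*s**3/8] = -2*s**5/3 + 5*s**4/2 - 3*s**3 + 9*s**2/8 = f(s).
F(5/2) = -125/72; F(-3/2) = -81/8.
Integral = F(5/2) - F(-3/2) = 151/18.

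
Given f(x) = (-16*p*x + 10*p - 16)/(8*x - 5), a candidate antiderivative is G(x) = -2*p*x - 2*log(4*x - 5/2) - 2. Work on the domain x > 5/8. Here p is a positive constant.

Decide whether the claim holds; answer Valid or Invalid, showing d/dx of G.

Valid - differentiating G returns exactly f.

d/dx[G] = (-16*p*x + 10*p - 16)/(8*x - 5)
This equals f(x) exactly, so the claim holds.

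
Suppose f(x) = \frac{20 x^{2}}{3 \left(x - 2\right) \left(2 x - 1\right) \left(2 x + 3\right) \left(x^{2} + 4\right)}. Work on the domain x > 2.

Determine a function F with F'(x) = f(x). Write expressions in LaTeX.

Factor the denominator (3 \left(x - 2\right) \left(2 x - 1\right) \left(2 x + 3\right) \left(x^{2} + 4\right)) and decompose: f = - \frac{2 \left(27 x + 22\right)}{255 \left(x^{2} + 4\right)} + \frac{6}{35 \left(2 x + 3\right)} - \frac{10}{153 \left(2 x - 1\right)} + \frac{10}{63 \left(x - 2\right)}; each piece integrates to a log, atan, or power term.
Check: d/dx[- \frac{- 850 \log{\left(x - 2 \right)} + 175 \log{\left(x - \frac{1}{2} \right)} - 459 \log{\left(x + \frac{3}{2} \right)} + 567 \log{\left(x^{2} + 4 \right)} + 462 \operatorname{atan}{\left(\frac{x}{2} \right)}}{5355}] = \frac{20 x^{2}}{12 x^{5} - 12 x^{4} + 15 x^{3} - 30 x^{2} - 132 x + 72}, which equals f(x).

An antiderivative is F(x) = - \frac{- 850 \log{\left(x - 2 \right)} + 175 \log{\left(x - \frac{1}{2} \right)} - 459 \log{\left(x + \frac{3}{2} \right)} + 567 \log{\left(x^{2} + 4 \right)} + 462 \operatorname{atan}{\left(\frac{x}{2} \right)}}{5355}.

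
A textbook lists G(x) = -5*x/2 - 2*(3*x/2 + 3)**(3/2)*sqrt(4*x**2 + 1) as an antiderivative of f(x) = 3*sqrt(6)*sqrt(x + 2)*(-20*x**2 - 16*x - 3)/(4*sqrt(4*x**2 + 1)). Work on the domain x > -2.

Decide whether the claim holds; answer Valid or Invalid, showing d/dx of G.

d/dx[G] = (-60*sqrt(6)*x**2*sqrt(x + 2) - 48*sqrt(6)*x*sqrt(x + 2) - 9*sqrt(6)*sqrt(x + 2) - 10*sqrt(4*x**2 + 1))/(4*sqrt(4*x**2 + 1))
d/dx[G] - f(x) = -5/2 != 0.

Invalid: d/dx[G] - f = -5/2, which is not 0.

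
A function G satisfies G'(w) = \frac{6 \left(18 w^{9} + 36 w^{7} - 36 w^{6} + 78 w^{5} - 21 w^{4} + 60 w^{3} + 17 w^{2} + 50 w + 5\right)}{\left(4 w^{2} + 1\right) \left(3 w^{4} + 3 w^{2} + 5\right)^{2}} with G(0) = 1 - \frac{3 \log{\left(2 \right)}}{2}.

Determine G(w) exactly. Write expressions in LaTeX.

Any candidate G(w) must reproduce the stated G'(w) exactly.
A general antiderivative is \frac{2 w}{w^{4} + w^{2} + \frac{5}{3}} + \frac{3 \log{\left(2 w^{2} + \frac{1}{2} \right)}}{2} + C.
The condition gives C = 1 - \frac{3 \log{\left(2 \right)}}{2} - (- \frac{3 \log{\left(2 \right)}}{2}) = 1.
So G(w) = \frac{9 w^{4} \log{\left(2 w^{2} + \frac{1}{2} \right)} + 6 w^{4} + 9 w^{2} \log{\left(2 w^{2} + \frac{1}{2} \right)} + 6 w^{2} + 12 w + 15 \log{\left(2 w^{2} + \frac{1}{2} \right)} + 10}{2 \left(3 w^{4} + 3 w^{2} + 5\right)}.
Check: d/dw[\frac{9 w^{4} \log{\left(2 w^{2} + \frac{1}{2} \right)} + 6 w^{4} + 9 w^{2} \log{\left(2 w^{2} + \frac{1}{2} \right)} + 6 w^{2} + 12 w + 15 \log{\left(2 w^{2} + \frac{1}{2} \right)} + 10}{2 \left(3 w^{4} + 3 w^{2} + 5\right)}] = \frac{108 w^{9} + 216 w^{7} - 216 w^{6} + 468 w^{5} - 126 w^{4} + 360 w^{3} + 102 w^{2} + 300 w + 30}{36 w^{10} + 81 w^{8} + 174 w^{6} + 159 w^{4} + 130 w^{2} + 25}, which equals G'(w).

G(w) = \frac{9 w^{4} \log{\left(2 w^{2} + \frac{1}{2} \right)} + 6 w^{4} + 9 w^{2} \log{\left(2 w^{2} + \frac{1}{2} \right)} + 6 w^{2} + 12 w + 15 \log{\left(2 w^{2} + \frac{1}{2} \right)} + 10}{2 \left(3 w^{4} + 3 w^{2} + 5\right)}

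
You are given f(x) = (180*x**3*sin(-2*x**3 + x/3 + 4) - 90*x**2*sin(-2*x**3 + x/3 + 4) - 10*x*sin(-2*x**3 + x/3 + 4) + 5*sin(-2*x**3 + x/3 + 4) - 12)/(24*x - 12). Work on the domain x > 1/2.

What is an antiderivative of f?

Differentiate the proposed F(x) back; it has to land on f(x) exactly.
Check: d/dx[-log(2*x - 1)/2 + 5*cos(-2*x**3 + x/3 + 4)/4] = (180*x**3*sin(-2*x**3 + x/3 + 4) - 90*x**2*sin(-2*x**3 + x/3 + 4) - 10*x*sin(-2*x**3 + x/3 + 4) + 5*sin(-2*x**3 + x/3 + 4) - 12)/(24*x - 12) = f(x).

An antiderivative is F(x) = -log(2*x - 1)/2 + 5*cos(-2*x**3 + x/3 + 4)/4.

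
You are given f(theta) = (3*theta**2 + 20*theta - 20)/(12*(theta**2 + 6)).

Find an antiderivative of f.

A candidate is checked by its d/dtheta: the result must match f(theta).
Check: d/dtheta[theta/4 + 5*log(theta**2 + 6)/6 - 19*sqrt(6)*atan(sqrt(6)*theta/6)/36] = (3*theta**2 + 20*theta - 20)/(12*theta**2 + 72), which equals f(theta).

An antiderivative is F(theta) = theta/4 + 5*log(theta**2 + 6)/6 - 19*sqrt(6)*atan(sqrt(6)*theta/6)/36.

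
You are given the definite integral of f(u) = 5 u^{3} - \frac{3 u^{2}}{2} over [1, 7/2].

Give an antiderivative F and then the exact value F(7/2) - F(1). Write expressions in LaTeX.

Integrate term by term and add the pieces.
F(u) = \frac{5 u^{4}}{4} - \frac{u^{3}}{2} is an antiderivative of f.
Check: d/du[\frac{5 u^{4}}{4} - \frac{u^{3}}{2}] = 5 u^{3} - \frac{3 u^{2}}{2} = f(u).
F(7/2) = \frac{10633}{64}; F(1) = \frac{3}{4}.
Integral = F(7/2) - F(1) = \frac{10585}{64}.

Antiderivative: F(u) = \frac{5 u^{4}}{4} - \frac{u^{3}}{2}; value = \frac{10585}{64}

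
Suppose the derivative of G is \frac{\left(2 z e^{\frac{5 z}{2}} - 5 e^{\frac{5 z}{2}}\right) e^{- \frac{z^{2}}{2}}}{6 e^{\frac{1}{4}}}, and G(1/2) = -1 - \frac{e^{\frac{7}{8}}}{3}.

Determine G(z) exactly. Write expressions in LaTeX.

G(z) = \frac{- e^{- \frac{z^{2}}{2} + \frac{5 z}{2} - \frac{1}{4}} - 3}{3}

G'(z) matches the chain-rule pattern g'(h)*h' with inner function h(z) = - \frac{z^{2}}{2} + \frac{5 z}{2} - \frac{1}{4}; substituting u = h(z) collapses the integral.
A general antiderivative is - \frac{e^{- \frac{z^{2}}{2} + \frac{5 z}{2} - \frac{1}{4}}}{3} + C.
The condition gives C = -1 - \frac{e^{\frac{7}{8}}}{3} - (- \frac{e^{\frac{7}{8}}}{3}) = -1.
So G(z) = \frac{- e^{- \frac{z^{2}}{2} + \frac{5 z}{2} - \frac{1}{4}} - 3}{3}.
Check: d/dz[\frac{- e^{- \frac{z^{2}}{2} + \frac{5 z}{2} - \frac{1}{4}} - 3}{3}] = \frac{\left(2 z - 5\right) e^{\frac{5 z}{2}} e^{- \frac{z^{2}}{2}}}{6 e^{\frac{1}{4}}}, which equals G'(z).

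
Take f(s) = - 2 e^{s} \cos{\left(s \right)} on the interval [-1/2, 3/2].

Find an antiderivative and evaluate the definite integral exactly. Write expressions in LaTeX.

Antiderivative: F(s) = - e^{s} \sin{\left(s \right)} - e^{s} \cos{\left(s \right)}; value = - e^{\frac{3}{2}} \sin{\left(\frac{3}{2} \right)} - e^{\frac{3}{2}} \cos{\left(\frac{3}{2} \right)} - \frac{\sin{\left(\frac{1}{2} \right)}}{e^{\frac{1}{2}}} + \frac{\cos{\left(\frac{1}{2} \right)}}{e^{\frac{1}{2}}}

Since d/ds undoes antidifferentiation here, F'(s) = f(s) is required of F(s).
F(s) = - e^{s} \sin{\left(s \right)} - e^{s} \cos{\left(s \right)} is an antiderivative of f.
Check: d/ds[- e^{s} \sin{\left(s \right)} - e^{s} \cos{\left(s \right)}] = - 2 e^{s} \cos{\left(s \right)} = f(s).
F(3/2) = - e^{\frac{3}{2}} \sin{\left(\frac{3}{2} \right)} - e^{\frac{3}{2}} \cos{\left(\frac{3}{2} \right)}; F(-1/2) = - \frac{\cos{\left(\frac{1}{2} \right)}}{e^{\frac{1}{2}}} + \frac{\sin{\left(\frac{1}{2} \right)}}{e^{\frac{1}{2}}}.
Integral = F(3/2) - F(-1/2) = - e^{\frac{3}{2}} \sin{\left(\frac{3}{2} \right)} - e^{\frac{3}{2}} \cos{\left(\frac{3}{2} \right)} - \frac{\sin{\left(\frac{1}{2} \right)}}{e^{\frac{1}{2}}} + \frac{\cos{\left(\frac{1}{2} \right)}}{e^{\frac{1}{2}}}.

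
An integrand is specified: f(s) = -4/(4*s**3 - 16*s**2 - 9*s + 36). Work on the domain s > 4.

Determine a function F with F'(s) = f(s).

Factor the denominator ((s - 4)*(2*s - 3)*(2*s + 3)) and decompose: f = -4/(33*(2*s + 3)) + 4/(15*(2*s - 3)) - 4/(55*(s - 4)); each piece integrates to a log, atan, or power term.
Check: d/ds[-2*(6*log(s - 4) - 11*log(s - 3/2) + 5*log(s + 3/2))/165] = -4/(4*s**3 - 16*s**2 - 9*s + 36) = f(s).

An antiderivative is F(s) = -2*(6*log(s - 4) - 11*log(s - 3/2) + 5*log(s + 3/2))/165.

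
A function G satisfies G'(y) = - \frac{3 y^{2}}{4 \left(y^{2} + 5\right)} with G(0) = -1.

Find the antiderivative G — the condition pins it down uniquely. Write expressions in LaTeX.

G(y) = - \frac{3 y}{4} + \frac{3 \sqrt{5} \operatorname{atan}{\left(\frac{\sqrt{5} y}{5} \right)}}{4} - 1

Differentiate the proposed G(y) back; it has to land on the given G'(y).
A general antiderivative is - \frac{3 y}{4} + \frac{3 \sqrt{5} \operatorname{atan}{\left(\frac{\sqrt{5} y}{5} \right)}}{4} + C.
The condition gives C = -1 - (0) = -1.
So G(y) = - \frac{3 y}{4} + \frac{3 \sqrt{5} \operatorname{atan}{\left(\frac{\sqrt{5} y}{5} \right)}}{4} - 1.
Check: d/dy[- \frac{3 y}{4} + \frac{3 \sqrt{5} \operatorname{atan}{\left(\frac{\sqrt{5} y}{5} \right)}}{4} - 1] = - \frac{3 y^{2}}{4 y^{2} + 20}, which equals G'(y).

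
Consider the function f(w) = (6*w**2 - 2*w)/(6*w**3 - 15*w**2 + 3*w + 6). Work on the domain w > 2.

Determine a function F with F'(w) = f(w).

Factor the denominator (3*(w - 2)*(w - 1)*(2*w + 1)) and decompose: f = 2/(9*(2*w + 1)) - 4/(9*(w - 1)) + 4/(3*(w - 2)); each piece integrates to a log, atan, or power term.
Check: d/dw[4*log(w - 2)/3 - 4*log(w - 1)/9 + log(w + 1/2)/9] = (6*w**2 - 2*w)/(6*w**3 - 15*w**2 + 3*w + 6) = f(w).

An antiderivative is F(w) = 4*log(w - 2)/3 - 4*log(w - 1)/9 + log(w + 1/2)/9.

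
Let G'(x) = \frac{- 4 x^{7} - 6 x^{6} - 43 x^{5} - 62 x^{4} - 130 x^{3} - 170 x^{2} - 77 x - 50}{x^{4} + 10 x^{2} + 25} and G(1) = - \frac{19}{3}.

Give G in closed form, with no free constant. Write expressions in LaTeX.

Whatever form G(x) takes, its d/dx must return the stated G'(x).
A general antiderivative is - x^{4} - 2 x^{3} - \frac{3 x^{2}}{2} - 2 x + \frac{1}{x^{2} + 5} + C.
The condition gives C = - \frac{19}{3} - (- \frac{19}{3}) = 0.
So G(x) = \frac{- 2 x^{4} \left(x^{2} + 5\right) - 4 x^{3} \left(x^{2} + 5\right) - 3 x^{2} \left(x^{2} + 5\right) - 4 x \left(x^{2} + 5\right) + 2}{2 \left(x^{2} + 5\right)}.
Check: d/dx[\frac{- 2 x^{4} \left(x^{2} + 5\right) - 4 x^{3} \left(x^{2} + 5\right) - 3 x^{2} \left(x^{2} + 5\right) - 4 x \left(x^{2} + 5\right) + 2}{2 \left(x^{2} + 5\right)}] = \frac{- 4 x^{7} - 6 x^{6} - 43 x^{5} - 62 x^{4} - 130 x^{3} - 170 x^{2} - 77 x - 50}{x^{4} + 10 x^{2} + 25} = G'(x).

G(x) = \frac{- 2 x^{4} \left(x^{2} + 5\right) - 4 x^{3} \left(x^{2} + 5\right) - 3 x^{2} \left(x^{2} + 5\right) - 4 x \left(x^{2} + 5\right) + 2}{2 \left(x^{2} + 5\right)}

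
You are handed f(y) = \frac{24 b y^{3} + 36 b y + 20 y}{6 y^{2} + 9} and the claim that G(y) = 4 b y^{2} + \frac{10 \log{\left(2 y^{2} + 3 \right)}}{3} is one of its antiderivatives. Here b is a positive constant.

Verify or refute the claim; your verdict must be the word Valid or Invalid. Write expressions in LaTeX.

Invalid: d/dy[G] - f = \frac{24 b y^{3} + 36 b y + 20 y}{6 y^{2} + 9}, which is not 0.

d/dy[G] = \frac{48 b y^{3} + 72 b y + 40 y}{6 y^{2} + 9}
d/dy[G] - f(y) = \frac{24 b y^{3} + 36 b y + 20 y}{6 y^{2} + 9} != 0.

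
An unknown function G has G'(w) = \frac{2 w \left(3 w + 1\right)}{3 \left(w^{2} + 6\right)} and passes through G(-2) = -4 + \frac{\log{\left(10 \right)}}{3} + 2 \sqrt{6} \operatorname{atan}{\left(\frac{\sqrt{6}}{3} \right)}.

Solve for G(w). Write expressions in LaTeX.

For G(w) to be correct, d/dw[G] must agree with the stated G'(w) identically.
A general antiderivative is 2 w + \frac{\log{\left(w^{2} + 6 \right)}}{3} - 2 \sqrt{6} \operatorname{atan}{\left(\frac{\sqrt{6} w}{6} \right)} + C.
The condition gives C = -4 + \frac{\log{\left(10 \right)}}{3} + 2 \sqrt{6} \operatorname{atan}{\left(\frac{\sqrt{6}}{3} \right)} - (-4 + \frac{\log{\left(10 \right)}}{3} + 2 \sqrt{6} \operatorname{atan}{\left(\frac{\sqrt{6}}{3} \right)}) = 0.
So G(w) = 2 w + \frac{\log{\left(w^{2} + 6 \right)}}{3} - 2 \sqrt{6} \operatorname{atan}{\left(\frac{\sqrt{6} w}{6} \right)}.
Check: d/dw[2 w + \frac{\log{\left(w^{2} + 6 \right)}}{3} - 2 \sqrt{6} \operatorname{atan}{\left(\frac{\sqrt{6} w}{6} \right)}] = \frac{6 w^{2} + 2 w}{3 w^{2} + 18}, which equals G'(w).

G(w) = 2 w + \frac{\log{\left(w^{2} + 6 \right)}}{3} - 2 \sqrt{6} \operatorname{atan}{\left(\frac{\sqrt{6} w}{6} \right)}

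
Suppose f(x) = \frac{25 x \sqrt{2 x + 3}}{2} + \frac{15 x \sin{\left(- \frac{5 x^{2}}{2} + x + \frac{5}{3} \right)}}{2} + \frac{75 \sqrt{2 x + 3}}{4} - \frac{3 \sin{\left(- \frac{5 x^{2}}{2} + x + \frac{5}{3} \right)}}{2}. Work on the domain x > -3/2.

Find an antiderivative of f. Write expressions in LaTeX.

An antiderivative is F(x) = \frac{20 x^{2} \sqrt{2 x + 3} + 60 x \sqrt{2 x + 3} + 45 \sqrt{2 x + 3} + 6 \cos{\left(- \frac{5 x^{2}}{2} + x + \frac{5}{3} \right)}}{4}.

Integrate term by term and add the pieces.
Check: d/dx[\frac{20 x^{2} \sqrt{2 x + 3} + 60 x \sqrt{2 x + 3} + 45 \sqrt{2 x + 3} + 6 \cos{\left(- \frac{5 x^{2}}{2} + x + \frac{5}{3} \right)}}{4}] = \frac{100 x^{2} + 30 x \sqrt{2 x + 3} \sin{\left(- \frac{5 x^{2}}{2} + x + \frac{5}{3} \right)} + 300 x - 6 \sqrt{2 x + 3} \sin{\left(- \frac{5 x^{2}}{2} + x + \frac{5}{3} \right)} + 225}{4 \sqrt{2 x + 3}}, which equals f(x).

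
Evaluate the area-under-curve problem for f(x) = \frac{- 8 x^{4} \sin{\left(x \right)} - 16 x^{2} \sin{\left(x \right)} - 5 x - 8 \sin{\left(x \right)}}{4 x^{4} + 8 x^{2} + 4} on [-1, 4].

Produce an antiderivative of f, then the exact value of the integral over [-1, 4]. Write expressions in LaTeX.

Antiderivative: F(x) = \frac{16 \left(x^{2} + 1\right) \cos{\left(x \right)} + 5}{8 \left(x^{2} + 1\right)}; value = 2 \cos{\left(4 \right)} - 2 \cos{\left(1 \right)} - \frac{75}{272}

Check any antiderivative F(x) by computing F'(x) and comparing it with f(x).
F(x) = \frac{16 \left(x^{2} + 1\right) \cos{\left(x \right)} + 5}{8 \left(x^{2} + 1\right)} is an antiderivative of f.
Check: d/dx[\frac{16 \left(x^{2} + 1\right) \cos{\left(x \right)} + 5}{8 \left(x^{2} + 1\right)}] = \frac{- 8 x^{4} \sin{\left(x \right)} - 16 x^{2} \sin{\left(x \right)} - 5 x - 8 \sin{\left(x \right)}}{4 x^{4} + 8 x^{2} + 4} = f(x).
F(4) = 2 \cos{\left(4 \right)} + \frac{5}{136}; F(-1) = \frac{5}{16} + 2 \cos{\left(1 \right)}.
Integral = F(4) - F(-1) = 2 \cos{\left(4 \right)} - 2 \cos{\left(1 \right)} - \frac{75}{272}.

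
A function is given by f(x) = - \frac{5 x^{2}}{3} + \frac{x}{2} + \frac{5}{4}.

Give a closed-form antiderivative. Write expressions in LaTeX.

An antiderivative is F(x) = - \frac{5 x^{3}}{9} + \frac{x^{2}}{4} + \frac{5 x}{4}.

Integrate term by term and add the pieces.
Check: d/dx[- \frac{5 x^{3}}{9} + \frac{x^{2}}{4} + \frac{5 x}{4}] = - \frac{5 x^{2}}{3} + \frac{x}{2} + \frac{5}{4} = f(x).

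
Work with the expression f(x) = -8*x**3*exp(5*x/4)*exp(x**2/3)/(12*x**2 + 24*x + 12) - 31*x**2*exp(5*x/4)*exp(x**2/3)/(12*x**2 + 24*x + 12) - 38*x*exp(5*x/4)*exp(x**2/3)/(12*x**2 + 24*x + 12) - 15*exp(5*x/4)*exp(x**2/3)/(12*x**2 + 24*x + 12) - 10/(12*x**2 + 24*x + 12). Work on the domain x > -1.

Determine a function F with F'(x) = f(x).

Integrate term by term and add the pieces.
Check: d/dx[(-6*x*exp(5*x/4)*exp(x**2/3) - 6*exp(5*x/4)*exp(x**2/3) + 5)/(6*x + 6)] = (-8*x**3*exp(5*x/4)*exp(x**2/3) - 31*x**2*exp(5*x/4)*exp(x**2/3) - 38*x*exp(5*x/4)*exp(x**2/3) - 15*exp(5*x/4)*exp(x**2/3) - 10)/(12*x**2 + 24*x + 12), which equals f(x).

An antiderivative is F(x) = (-6*x*exp(5*x/4)*exp(x**2/3) - 6*exp(5*x/4)*exp(x**2/3) + 5)/(6*x + 6).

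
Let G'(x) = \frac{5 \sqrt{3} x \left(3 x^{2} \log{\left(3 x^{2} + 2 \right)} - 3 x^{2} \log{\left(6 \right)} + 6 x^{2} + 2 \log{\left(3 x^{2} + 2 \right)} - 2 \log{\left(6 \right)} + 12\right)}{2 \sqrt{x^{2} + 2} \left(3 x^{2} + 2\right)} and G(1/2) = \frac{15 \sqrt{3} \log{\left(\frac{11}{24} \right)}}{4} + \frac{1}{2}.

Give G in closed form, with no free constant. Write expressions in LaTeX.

G(x) = \frac{5 \sqrt{3} \sqrt{x^{2} + 2} \log{\left(3 x^{2} + 2 \right)}}{2} - \frac{5 \sqrt{3} \sqrt{x^{2} + 2} \log{\left(6 \right)}}{2} + \frac{1}{2}

G'(x) has the shape u'v + uv' for u = \frac{5 \sqrt{3 x^{2} + 6}}{2} and v = \log{\left(\frac{x^{2}}{2} + \frac{1}{3} \right)} — it is the derivative of the product u*v.
A general antiderivative is \frac{5 \sqrt{3 x^{2} + 6} \log{\left(\frac{x^{2}}{2} + \frac{1}{3} \right)}}{2} + C.
The condition gives C = \frac{15 \sqrt{3} \log{\left(\frac{11}{24} \right)}}{4} + \frac{1}{2} - (\frac{15 \sqrt{3} \log{\left(\frac{11}{24} \right)}}{4}) = \frac{1}{2}.
So G(x) = \frac{5 \sqrt{3} \sqrt{x^{2} + 2} \log{\left(3 x^{2} + 2 \right)}}{2} - \frac{5 \sqrt{3} \sqrt{x^{2} + 2} \log{\left(6 \right)}}{2} + \frac{1}{2}.
Check: d/dx[\frac{5 \sqrt{3} \sqrt{x^{2} + 2} \log{\left(3 x^{2} + 2 \right)}}{2} - \frac{5 \sqrt{3} \sqrt{x^{2} + 2} \log{\left(6 \right)}}{2} + \frac{1}{2}] = \frac{15 \sqrt{3} x^{3} \log{\left(3 x^{2} + 2 \right)} - 15 \sqrt{3} x^{3} \log{\left(6 \right)} + 30 \sqrt{3} x^{3} + 10 \sqrt{3} x \log{\left(3 x^{2} + 2 \right)} - 10 \sqrt{3} x \log{\left(6 \right)} + 60 \sqrt{3} x}{6 x^{2} \sqrt{x^{2} + 2} + 4 \sqrt{x^{2} + 2}}, which equals G'(x).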